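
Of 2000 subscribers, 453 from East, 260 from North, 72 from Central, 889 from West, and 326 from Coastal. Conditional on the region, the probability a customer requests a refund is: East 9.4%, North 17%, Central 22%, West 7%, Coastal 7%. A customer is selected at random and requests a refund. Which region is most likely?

By Bayes' rule, posterior ∝ prior × likelihood:
  East: 0.2265 × 0.094 = 0.021291
  North: 0.13 × 0.17 = 0.0221
  Central: 0.036 × 0.22 = 0.00792
  West: 0.4445 × 0.07 = 0.031115
  Coastal: 0.163 × 0.07 = 0.01141
Normalizing constant = 0.093836.
Largest term belongs to West, so West is most probable.

West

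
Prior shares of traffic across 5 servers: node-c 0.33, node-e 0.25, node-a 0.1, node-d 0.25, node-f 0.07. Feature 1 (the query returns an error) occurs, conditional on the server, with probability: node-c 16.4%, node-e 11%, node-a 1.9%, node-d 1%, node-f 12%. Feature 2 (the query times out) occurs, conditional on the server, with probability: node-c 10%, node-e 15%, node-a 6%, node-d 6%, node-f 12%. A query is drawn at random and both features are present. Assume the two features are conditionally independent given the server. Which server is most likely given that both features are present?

node-c

Compute prior × likelihood for every hypothesis:
  node-c: 0.33 × 0.164 × 0.1 = 0.005412
  node-e: 0.25 × 0.11 × 0.15 = 0.004125
  node-a: 0.1 × 0.019 × 0.06 = 0.000114
  node-d: 0.25 × 0.01 × 0.06 = 0.00015
  node-f: 0.07 × 0.12 × 0.12 = 0.001008
Total = 0.010809.
Largest term belongs to node-c, so node-c is most probable.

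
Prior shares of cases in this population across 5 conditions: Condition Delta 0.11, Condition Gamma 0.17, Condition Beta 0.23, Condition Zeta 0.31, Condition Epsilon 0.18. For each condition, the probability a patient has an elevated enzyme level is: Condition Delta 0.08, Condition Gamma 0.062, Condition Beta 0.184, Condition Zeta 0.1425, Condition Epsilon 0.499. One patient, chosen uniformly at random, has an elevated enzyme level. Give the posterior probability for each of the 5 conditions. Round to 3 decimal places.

Unnormalized posteriors (prior × likelihood):
  Condition Delta: 0.11 × 0.08 = 0.0088
  Condition Gamma: 0.17 × 0.062 = 0.01054
  Condition Beta: 0.23 × 0.184 = 0.04232
  Condition Zeta: 0.31 × 0.1425 = 0.044175
  Condition Epsilon: 0.18 × 0.499 = 0.08982
Sum = 0.195655.
P(Condition Delta | elevated) = 0.0088/0.195655 ≈ 0.045
P(Condition Gamma | elevated) = 0.01054/0.195655 ≈ 0.054
P(Condition Beta | elevated) = 0.04232/0.195655 ≈ 0.216
P(Condition Zeta | elevated) = 0.044175/0.195655 ≈ 0.226
P(Condition Epsilon | elevated) = 0.08982/0.195655 ≈ 0.459
(Check: 0.045+0.054+0.216+0.226+0.459 = 1.000.)

Condition Delta 0.045, Condition Gamma 0.054, Condition Beta 0.216, Condition Zeta 0.226, Condition Epsilon 0.459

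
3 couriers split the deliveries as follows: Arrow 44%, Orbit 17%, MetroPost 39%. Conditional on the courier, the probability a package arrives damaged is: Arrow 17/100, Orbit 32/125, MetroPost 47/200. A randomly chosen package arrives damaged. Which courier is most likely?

Compute prior × likelihood for every hypothesis:
  Arrow: 0.44 × 0.17 = 0.0748
  Orbit: 0.17 × 0.256 = 0.04352
  MetroPost: 0.39 × 0.235 = 0.09165
Normalizing constant = 0.20997.
Largest term belongs to MetroPost, so MetroPost is most probable.

MetroPost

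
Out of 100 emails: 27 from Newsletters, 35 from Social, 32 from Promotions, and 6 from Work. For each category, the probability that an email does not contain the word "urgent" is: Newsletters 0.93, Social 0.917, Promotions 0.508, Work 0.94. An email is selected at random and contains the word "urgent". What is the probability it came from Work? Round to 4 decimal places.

0.0172

Taking complements, P(urgent-flag | each) = Newsletters 0.07, Social 0.083, Promotions 0.492, Work 0.06.
Unnormalized posteriors (prior × likelihood):
  Newsletters: 0.27 × 0.07 = 0.0189
  Social: 0.35 × 0.083 = 0.02905
  Promotions: 0.32 × 0.492 = 0.15744
  Work: 0.06 × 0.06 = 0.0036
Normalizing constant = 0.20899.
P(Work | evidence) = 0.0036 / 0.20899 ≈ 0.0172.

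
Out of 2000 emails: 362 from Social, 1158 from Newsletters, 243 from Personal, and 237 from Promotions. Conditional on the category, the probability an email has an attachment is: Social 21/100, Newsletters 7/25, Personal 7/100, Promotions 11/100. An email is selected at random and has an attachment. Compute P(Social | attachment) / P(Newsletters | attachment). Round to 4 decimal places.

0.2345

Prior × likelihood for each hypothesis:
  Social: 0.181 × 0.21 = 0.03801
  Newsletters: 0.579 × 0.28 = 0.16212
  Personal: 0.1215 × 0.07 = 0.008505
  Promotions: 0.1185 × 0.11 = 0.013035
Normalizing constant = 0.22167.
The ratio is 0.03801 / 0.16212 (the normalizer cancels) = 0.2345.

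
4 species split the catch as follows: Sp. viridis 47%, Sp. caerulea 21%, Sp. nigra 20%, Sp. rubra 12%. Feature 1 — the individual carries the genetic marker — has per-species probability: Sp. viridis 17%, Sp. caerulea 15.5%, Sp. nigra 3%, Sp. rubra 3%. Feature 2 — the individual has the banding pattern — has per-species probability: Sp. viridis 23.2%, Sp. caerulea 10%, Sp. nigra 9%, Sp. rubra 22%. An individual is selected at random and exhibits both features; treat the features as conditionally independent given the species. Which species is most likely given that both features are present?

Sp. viridis

Prior × likelihood for each hypothesis:
  Sp. viridis: 0.47 × 0.17 × 0.232 = 0.0185368
  Sp. caerulea: 0.21 × 0.155 × 0.1 = 0.003255
  Sp. nigra: 0.2 × 0.03 × 0.09 = 0.00054
  Sp. rubra: 0.12 × 0.03 × 0.22 = 0.000792
Sum = 0.0231238.
Largest term belongs to Sp. viridis, so Sp. viridis is most probable.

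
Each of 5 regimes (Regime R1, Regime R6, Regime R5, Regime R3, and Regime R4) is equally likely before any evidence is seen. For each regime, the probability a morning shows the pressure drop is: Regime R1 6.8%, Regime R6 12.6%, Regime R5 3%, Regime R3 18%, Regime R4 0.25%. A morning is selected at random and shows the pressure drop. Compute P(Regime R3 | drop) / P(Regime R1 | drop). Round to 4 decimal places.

With a uniform prior (1/5 each), posterior ∝ likelihood:
  Regime R1: 0.068
  Regime R6: 0.126
  Regime R5: 0.03
  Regime R3: 0.18
  Regime R4: 0.0025
Normalizing constant = 0.4065.
The ratio is 0.18 / 0.068 (the normalizer cancels) = 2.6471.

2.6471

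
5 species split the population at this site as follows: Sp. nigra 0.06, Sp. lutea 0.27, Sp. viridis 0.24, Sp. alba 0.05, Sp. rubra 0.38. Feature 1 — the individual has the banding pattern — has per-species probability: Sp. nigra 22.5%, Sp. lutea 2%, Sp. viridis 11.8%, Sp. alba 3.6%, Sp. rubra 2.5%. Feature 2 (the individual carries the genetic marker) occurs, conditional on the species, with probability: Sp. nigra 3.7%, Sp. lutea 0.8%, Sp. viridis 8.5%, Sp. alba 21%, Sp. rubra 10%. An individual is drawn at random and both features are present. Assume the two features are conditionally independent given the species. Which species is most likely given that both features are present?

Sp. viridis

Unnormalized posteriors (prior × likelihood):
  Sp. nigra: 0.06 × 0.225 × 0.037 = 0.0004995
  Sp. lutea: 0.27 × 0.02 × 0.008 = 0.0000432
  Sp. viridis: 0.24 × 0.118 × 0.085 = 0.0024072
  Sp. alba: 0.05 × 0.036 × 0.21 = 0.000378
  Sp. rubra: 0.38 × 0.025 × 0.1 = 0.00095
Sum = 0.0042779.
Largest term belongs to Sp. viridis, so Sp. viridis is most probable.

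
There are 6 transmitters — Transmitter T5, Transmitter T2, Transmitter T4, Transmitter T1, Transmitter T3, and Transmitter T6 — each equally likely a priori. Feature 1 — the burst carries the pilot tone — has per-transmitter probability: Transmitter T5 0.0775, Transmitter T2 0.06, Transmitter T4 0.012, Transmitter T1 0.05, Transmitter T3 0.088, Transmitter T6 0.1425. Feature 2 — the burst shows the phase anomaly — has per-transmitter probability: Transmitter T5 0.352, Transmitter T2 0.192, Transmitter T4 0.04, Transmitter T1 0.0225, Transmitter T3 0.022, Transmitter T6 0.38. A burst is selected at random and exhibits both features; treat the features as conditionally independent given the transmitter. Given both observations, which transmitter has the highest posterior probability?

Since the prior is uniform, the posterior is proportional to the likelihood:
  Transmitter T5: 0.0775 × 0.352 = 0.02728
  Transmitter T2: 0.06 × 0.192 = 0.01152
  Transmitter T4: 0.012 × 0.04 = 0.00048
  Transmitter T1: 0.05 × 0.0225 = 0.001125
  Transmitter T3: 0.088 × 0.022 = 0.001936
  Transmitter T6: 0.1425 × 0.38 = 0.05415
Total = 0.096491.
Largest term belongs to Transmitter T6, so Transmitter T6 is most probable.

Transmitter T6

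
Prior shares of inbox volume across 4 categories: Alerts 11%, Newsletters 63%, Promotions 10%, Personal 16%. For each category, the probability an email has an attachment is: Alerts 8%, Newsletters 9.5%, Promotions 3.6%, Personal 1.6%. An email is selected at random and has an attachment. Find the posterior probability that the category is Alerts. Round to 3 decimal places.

Compute prior × likelihood for every hypothesis:
  Alerts: 0.11 × 0.08 = 0.0088
  Newsletters: 0.63 × 0.095 = 0.05985
  Promotions: 0.1 × 0.036 = 0.0036
  Personal: 0.16 × 0.016 = 0.00256
Normalizing constant = 0.07481.
P(Alerts | evidence) = 0.0088 / 0.07481 ≈ 0.118.

0.118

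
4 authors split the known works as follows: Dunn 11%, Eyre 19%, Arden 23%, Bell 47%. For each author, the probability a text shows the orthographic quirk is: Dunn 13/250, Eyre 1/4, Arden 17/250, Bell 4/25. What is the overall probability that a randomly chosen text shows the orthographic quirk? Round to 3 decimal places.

Unnormalized posteriors (prior × likelihood):
  Dunn: 0.11 × 0.052 = 0.00572
  Eyre: 0.19 × 0.25 = 0.0475
  Arden: 0.23 × 0.068 = 0.01564
  Bell: 0.47 × 0.16 = 0.0752
P(quirk) = 0.00572 + 0.0475 + 0.01564 + 0.0752 = 0.14406 → 0.144.

0.144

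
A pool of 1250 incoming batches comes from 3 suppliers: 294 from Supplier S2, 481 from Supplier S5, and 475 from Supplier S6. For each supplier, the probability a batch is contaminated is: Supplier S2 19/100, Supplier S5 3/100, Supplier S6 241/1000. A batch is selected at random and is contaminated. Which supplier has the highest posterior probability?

Supplier S6

By Bayes' rule, posterior ∝ prior × likelihood:
  Supplier S2: 0.2352 × 0.19 = 0.044688
  Supplier S5: 0.3848 × 0.03 = 0.011544
  Supplier S6: 0.38 × 0.241 = 0.09158
Normalizing constant = 0.147812.
Largest term belongs to Supplier S6, so Supplier S6 is most probable.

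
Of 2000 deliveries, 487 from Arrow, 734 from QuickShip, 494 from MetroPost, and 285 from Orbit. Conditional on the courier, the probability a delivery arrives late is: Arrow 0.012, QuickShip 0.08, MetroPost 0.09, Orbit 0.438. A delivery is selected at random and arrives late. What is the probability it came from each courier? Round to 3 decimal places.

Compute prior × likelihood for every hypothesis:
  Arrow: 0.2435 × 0.012 = 0.002922
  QuickShip: 0.367 × 0.08 = 0.02936
  MetroPost: 0.247 × 0.09 = 0.02223
  Orbit: 0.1425 × 0.438 = 0.062415
Total = 0.116927.
P(Arrow | late) = 0.002922/0.116927 ≈ 0.025
P(QuickShip | late) = 0.02936/0.116927 ≈ 0.251
P(MetroPost | late) = 0.02223/0.116927 ≈ 0.190
P(Orbit | late) = 0.062415/0.116927 ≈ 0.534
(Check: 0.025+0.251+0.190+0.534 = 1.000.)

Arrow 0.025, QuickShip 0.251, MetroPost 0.190, Orbit 0.534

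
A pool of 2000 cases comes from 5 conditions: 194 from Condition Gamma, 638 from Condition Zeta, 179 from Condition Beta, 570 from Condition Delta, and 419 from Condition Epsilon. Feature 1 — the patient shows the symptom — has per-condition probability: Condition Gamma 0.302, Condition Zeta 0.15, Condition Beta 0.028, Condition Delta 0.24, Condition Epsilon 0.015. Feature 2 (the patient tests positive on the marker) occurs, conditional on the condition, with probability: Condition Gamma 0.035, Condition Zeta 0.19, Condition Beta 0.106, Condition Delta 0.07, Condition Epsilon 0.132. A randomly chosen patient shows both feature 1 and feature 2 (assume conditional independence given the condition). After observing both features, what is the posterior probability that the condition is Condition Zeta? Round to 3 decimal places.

Unnormalized posteriors (prior × likelihood):
  Condition Gamma: 0.097 × 0.302 × 0.035 = 0.00102529
  Condition Zeta: 0.319 × 0.15 × 0.19 = 0.0090915
  Condition Beta: 0.0895 × 0.028 × 0.106 = 0.000265636
  Condition Delta: 0.285 × 0.24 × 0.07 = 0.004788
  Condition Epsilon: 0.2095 × 0.015 × 0.132 = 0.00041481
Normalizing constant = 0.015585236.
P(Condition Zeta | evidence) = 0.0090915 / 0.015585236 ≈ 0.583.

0.583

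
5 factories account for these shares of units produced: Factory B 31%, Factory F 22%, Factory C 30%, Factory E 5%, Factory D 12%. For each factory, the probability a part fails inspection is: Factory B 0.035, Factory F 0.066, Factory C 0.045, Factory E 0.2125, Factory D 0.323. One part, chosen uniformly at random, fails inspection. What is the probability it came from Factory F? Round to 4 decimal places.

0.1645

Unnormalized posteriors (prior × likelihood):
  Factory B: 0.31 × 0.035 = 0.01085
  Factory F: 0.22 × 0.066 = 0.01452
  Factory C: 0.3 × 0.045 = 0.0135
  Factory E: 0.05 × 0.2125 = 0.010625
  Factory D: 0.12 × 0.323 = 0.03876
Normalizing constant = 0.088255.
P(Factory F | evidence) = 0.01452 / 0.088255 ≈ 0.1645.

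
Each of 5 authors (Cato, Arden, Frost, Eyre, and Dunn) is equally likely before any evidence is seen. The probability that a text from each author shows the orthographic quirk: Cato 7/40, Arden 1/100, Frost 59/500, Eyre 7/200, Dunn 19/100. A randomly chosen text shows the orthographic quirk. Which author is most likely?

With a uniform prior (1/5 each), posterior ∝ likelihood:
  Cato: 0.175
  Arden: 0.01
  Frost: 0.118
  Eyre: 0.035
  Dunn: 0.19
Normalizing constant = 0.528.
Largest term belongs to Dunn, so Dunn is most probable.

Dunn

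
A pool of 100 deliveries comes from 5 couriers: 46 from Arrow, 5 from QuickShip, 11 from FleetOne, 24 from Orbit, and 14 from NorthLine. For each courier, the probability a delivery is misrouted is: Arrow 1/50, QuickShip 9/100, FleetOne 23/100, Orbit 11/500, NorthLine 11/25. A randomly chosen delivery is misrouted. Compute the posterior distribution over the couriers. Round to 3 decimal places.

Arrow 0.087, QuickShip 0.043, FleetOne 0.239, Orbit 0.050, NorthLine 0.582

Prior × likelihood for each hypothesis:
  Arrow: 0.46 × 0.02 = 0.0092
  QuickShip: 0.05 × 0.09 = 0.0045
  FleetOne: 0.11 × 0.23 = 0.0253
  Orbit: 0.24 × 0.022 = 0.00528
  NorthLine: 0.14 × 0.44 = 0.0616
Normalizing constant = 0.10588.
P(Arrow | misrouted) = 0.0092/0.10588 ≈ 0.087
P(QuickShip | misrouted) = 0.0045/0.10588 ≈ 0.043
P(FleetOne | misrouted) = 0.0253/0.10588 ≈ 0.239
P(Orbit | misrouted) = 0.00528/0.10588 ≈ 0.050
P(NorthLine | misrouted) = 0.0616/0.10588 ≈ 0.582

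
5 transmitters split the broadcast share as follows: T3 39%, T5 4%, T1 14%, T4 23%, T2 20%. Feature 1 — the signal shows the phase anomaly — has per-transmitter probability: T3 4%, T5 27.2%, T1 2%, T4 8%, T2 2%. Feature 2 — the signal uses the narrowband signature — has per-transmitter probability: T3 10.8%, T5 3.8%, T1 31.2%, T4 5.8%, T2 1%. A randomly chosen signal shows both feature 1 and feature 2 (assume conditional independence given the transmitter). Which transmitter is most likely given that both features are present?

T3

Unnormalized posteriors (prior × likelihood):
  T3: 0.39 × 0.04 × 0.108 = 0.0016848
  T5: 0.04 × 0.272 × 0.038 = 0.00041344
  T1: 0.14 × 0.02 × 0.312 = 0.0008736
  T4: 0.23 × 0.08 × 0.058 = 0.0010672
  T2: 0.2 × 0.02 × 0.01 = 0.00004
Total = 0.00407904.
Largest term belongs to T3, so T3 is most probable.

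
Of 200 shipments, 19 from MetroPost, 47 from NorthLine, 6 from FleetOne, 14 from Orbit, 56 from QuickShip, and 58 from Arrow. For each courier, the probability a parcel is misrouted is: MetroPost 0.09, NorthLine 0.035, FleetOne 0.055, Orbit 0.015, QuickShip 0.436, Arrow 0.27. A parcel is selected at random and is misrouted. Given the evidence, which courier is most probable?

QuickShip

Compute prior × likelihood for every hypothesis:
  MetroPost: 0.095 × 0.09 = 0.00855
  NorthLine: 0.235 × 0.035 = 0.008225
  FleetOne: 0.03 × 0.055 = 0.00165
  Orbit: 0.07 × 0.015 = 0.00105
  QuickShip: 0.28 × 0.436 = 0.12208
  Arrow: 0.29 × 0.27 = 0.0783
Total = 0.219855.
Largest term belongs to QuickShip, so QuickShip is most probable.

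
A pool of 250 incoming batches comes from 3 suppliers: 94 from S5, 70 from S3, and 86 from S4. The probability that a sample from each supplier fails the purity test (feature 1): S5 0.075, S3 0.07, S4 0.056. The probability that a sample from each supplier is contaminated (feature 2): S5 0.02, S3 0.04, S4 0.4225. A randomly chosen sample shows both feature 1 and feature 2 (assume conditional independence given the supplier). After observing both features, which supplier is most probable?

S4

Unnormalized posteriors (prior × likelihood):
  S5: 0.376 × 0.075 × 0.02 = 0.000564
  S3: 0.28 × 0.07 × 0.04 = 0.000784
  S4: 0.344 × 0.056 × 0.4225 = 0.00813904
Total = 0.00948704.
Largest term belongs to S4, so S4 is most probable.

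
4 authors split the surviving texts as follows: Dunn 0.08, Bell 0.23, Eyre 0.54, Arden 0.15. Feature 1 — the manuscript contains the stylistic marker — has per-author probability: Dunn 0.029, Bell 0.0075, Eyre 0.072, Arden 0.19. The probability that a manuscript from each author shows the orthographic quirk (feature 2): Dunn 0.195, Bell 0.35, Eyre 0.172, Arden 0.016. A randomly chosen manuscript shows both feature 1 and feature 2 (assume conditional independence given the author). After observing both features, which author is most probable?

Prior × likelihood for each hypothesis:
  Dunn: 0.08 × 0.029 × 0.195 = 0.0004524
  Bell: 0.23 × 0.0075 × 0.35 = 0.00060375
  Eyre: 0.54 × 0.072 × 0.172 = 0.00668736
  Arden: 0.15 × 0.19 × 0.016 = 0.000456
Normalizing constant = 0.00819951.
Largest term belongs to Eyre, so Eyre is most probable.

Eyre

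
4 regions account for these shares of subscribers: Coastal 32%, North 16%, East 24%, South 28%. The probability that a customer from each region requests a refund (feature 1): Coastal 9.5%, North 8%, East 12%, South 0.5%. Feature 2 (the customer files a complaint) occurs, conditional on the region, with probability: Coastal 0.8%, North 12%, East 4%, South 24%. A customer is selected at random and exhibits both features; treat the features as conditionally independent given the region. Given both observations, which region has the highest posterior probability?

North

Prior × likelihood for each hypothesis:
  Coastal: 0.32 × 0.095 × 0.008 = 0.0002432
  North: 0.16 × 0.08 × 0.12 = 0.001536
  East: 0.24 × 0.12 × 0.04 = 0.001152
  South: 0.28 × 0.005 × 0.24 = 0.000336
Total = 0.0032672.
Largest term belongs to North, so North is most probable.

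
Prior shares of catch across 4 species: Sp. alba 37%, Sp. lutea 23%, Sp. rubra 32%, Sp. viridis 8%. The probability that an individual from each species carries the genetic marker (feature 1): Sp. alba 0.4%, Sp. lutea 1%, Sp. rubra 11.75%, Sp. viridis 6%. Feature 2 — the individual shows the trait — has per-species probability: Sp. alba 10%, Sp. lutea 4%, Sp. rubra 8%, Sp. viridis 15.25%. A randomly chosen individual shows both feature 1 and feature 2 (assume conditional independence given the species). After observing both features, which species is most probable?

Compute prior × likelihood for every hypothesis:
  Sp. alba: 0.37 × 0.004 × 0.1 = 0.000148
  Sp. lutea: 0.23 × 0.01 × 0.04 = 0.000092
  Sp. rubra: 0.32 × 0.1175 × 0.08 = 0.003008
  Sp. viridis: 0.08 × 0.06 × 0.1525 = 0.000732
Normalizing constant = 0.00398.
Largest term belongs to Sp. rubra, so Sp. rubra is most probable.

Sp. rubra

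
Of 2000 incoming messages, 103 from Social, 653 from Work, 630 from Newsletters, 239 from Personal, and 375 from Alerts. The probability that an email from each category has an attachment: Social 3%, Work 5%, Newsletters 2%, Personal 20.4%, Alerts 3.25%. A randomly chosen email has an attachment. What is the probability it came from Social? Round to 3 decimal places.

0.028

By Bayes' rule, posterior ∝ prior × likelihood:
  Social: 0.0515 × 0.03 = 0.001545
  Work: 0.3265 × 0.05 = 0.016325
  Newsletters: 0.315 × 0.02 = 0.0063
  Personal: 0.1195 × 0.204 = 0.024378
  Alerts: 0.1875 × 0.0325 = 0.00609375
Total = 0.05464175.
P(Social | evidence) = 0.001545 / 0.05464175 ≈ 0.028.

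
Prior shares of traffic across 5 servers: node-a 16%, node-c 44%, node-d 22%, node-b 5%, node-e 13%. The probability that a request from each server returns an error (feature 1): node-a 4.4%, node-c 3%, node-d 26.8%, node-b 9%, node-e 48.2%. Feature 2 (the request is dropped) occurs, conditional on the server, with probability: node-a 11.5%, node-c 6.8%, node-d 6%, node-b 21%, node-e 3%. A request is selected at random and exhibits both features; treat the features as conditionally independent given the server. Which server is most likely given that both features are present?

node-d

Unnormalized posteriors (prior × likelihood):
  node-a: 0.16 × 0.044 × 0.115 = 0.0008096
  node-c: 0.44 × 0.03 × 0.068 = 0.0008976
  node-d: 0.22 × 0.268 × 0.06 = 0.0035376
  node-b: 0.05 × 0.09 × 0.21 = 0.000945
  node-e: 0.13 × 0.482 × 0.03 = 0.0018798
Sum = 0.0080696.
Largest term belongs to node-d, so node-d is most probable.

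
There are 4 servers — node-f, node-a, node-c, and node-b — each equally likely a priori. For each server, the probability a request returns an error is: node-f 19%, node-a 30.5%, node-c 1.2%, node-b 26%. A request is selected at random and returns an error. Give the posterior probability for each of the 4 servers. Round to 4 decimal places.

node-f 0.2477, node-a 0.3977, node-c 0.0156, node-b 0.3390

Since the prior is uniform, the posterior is proportional to the likelihood:
  node-f: 0.19
  node-a: 0.305
  node-c: 0.012
  node-b: 0.26
Total = 0.767.
P(node-f | error) = 0.19/0.767 ≈ 0.2477
P(node-a | error) = 0.305/0.767 ≈ 0.3977
P(node-c | error) = 0.012/0.767 ≈ 0.0156
P(node-b | error) = 0.26/0.767 ≈ 0.3390
(Check: 0.2477+0.3977+0.0156+0.3390 = 1.0000.)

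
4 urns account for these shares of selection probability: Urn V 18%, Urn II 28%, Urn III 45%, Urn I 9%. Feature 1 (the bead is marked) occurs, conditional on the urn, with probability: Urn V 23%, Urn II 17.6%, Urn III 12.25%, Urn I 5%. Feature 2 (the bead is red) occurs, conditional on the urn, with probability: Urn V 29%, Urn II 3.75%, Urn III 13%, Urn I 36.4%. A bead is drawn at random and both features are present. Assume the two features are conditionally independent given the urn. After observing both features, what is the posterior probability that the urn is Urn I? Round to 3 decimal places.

0.072

Prior × likelihood for each hypothesis:
  Urn V: 0.18 × 0.23 × 0.29 = 0.012006
  Urn II: 0.28 × 0.176 × 0.0375 = 0.001848
  Urn III: 0.45 × 0.1225 × 0.13 = 0.00716625
  Urn I: 0.09 × 0.05 × 0.364 = 0.001638
Total = 0.02265825.
P(Urn I | evidence) = 0.001638 / 0.02265825 ≈ 0.072.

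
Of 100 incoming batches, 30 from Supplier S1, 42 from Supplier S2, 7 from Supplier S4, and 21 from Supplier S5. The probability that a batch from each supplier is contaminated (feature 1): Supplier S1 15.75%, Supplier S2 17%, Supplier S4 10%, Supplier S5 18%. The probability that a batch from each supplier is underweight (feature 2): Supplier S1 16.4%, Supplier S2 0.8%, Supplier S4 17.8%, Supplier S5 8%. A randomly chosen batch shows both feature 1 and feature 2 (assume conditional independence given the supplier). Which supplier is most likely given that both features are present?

Unnormalized posteriors (prior × likelihood):
  Supplier S1: 0.3 × 0.1575 × 0.164 = 0.007749
  Supplier S2: 0.42 × 0.17 × 0.008 = 0.0005712
  Supplier S4: 0.07 × 0.1 × 0.178 = 0.001246
  Supplier S5: 0.21 × 0.18 × 0.08 = 0.003024
Total = 0.0125902.
Largest term belongs to Supplier S1, so Supplier S1 is most probable.

Supplier S1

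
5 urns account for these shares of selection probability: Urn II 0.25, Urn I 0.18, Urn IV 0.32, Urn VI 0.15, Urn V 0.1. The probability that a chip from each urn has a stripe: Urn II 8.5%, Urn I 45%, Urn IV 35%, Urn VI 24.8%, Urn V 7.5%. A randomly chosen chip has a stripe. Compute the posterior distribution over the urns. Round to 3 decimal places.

Prior × likelihood for each hypothesis:
  Urn II: 0.25 × 0.085 = 0.02125
  Urn I: 0.18 × 0.45 = 0.081
  Urn IV: 0.32 × 0.35 = 0.112
  Urn VI: 0.15 × 0.248 = 0.0372
  Urn V: 0.1 × 0.075 = 0.0075
Sum = 0.25895.
P(Urn II | striped) = 0.02125/0.25895 ≈ 0.082
P(Urn I | striped) = 0.081/0.25895 ≈ 0.313
P(Urn IV | striped) = 0.112/0.25895 ≈ 0.433
P(Urn VI | striped) = 0.0372/0.25895 ≈ 0.144
P(Urn V | striped) = 0.0075/0.25895 ≈ 0.029

Urn II 0.082, Urn I 0.313, Urn IV 0.433, Urn VI 0.144, Urn V 0.029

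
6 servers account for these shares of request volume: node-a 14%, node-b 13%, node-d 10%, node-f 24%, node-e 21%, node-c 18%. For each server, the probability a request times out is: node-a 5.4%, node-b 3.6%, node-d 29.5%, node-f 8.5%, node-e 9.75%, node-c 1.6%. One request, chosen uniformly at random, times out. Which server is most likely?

Compute prior × likelihood for every hypothesis:
  node-a: 0.14 × 0.054 = 0.00756
  node-b: 0.13 × 0.036 = 0.00468
  node-d: 0.1 × 0.295 = 0.0295
  node-f: 0.24 × 0.085 = 0.0204
  node-e: 0.21 × 0.0975 = 0.020475
  node-c: 0.18 × 0.016 = 0.00288
Total = 0.085495.
Largest term belongs to node-d, so node-d is most probable.

node-d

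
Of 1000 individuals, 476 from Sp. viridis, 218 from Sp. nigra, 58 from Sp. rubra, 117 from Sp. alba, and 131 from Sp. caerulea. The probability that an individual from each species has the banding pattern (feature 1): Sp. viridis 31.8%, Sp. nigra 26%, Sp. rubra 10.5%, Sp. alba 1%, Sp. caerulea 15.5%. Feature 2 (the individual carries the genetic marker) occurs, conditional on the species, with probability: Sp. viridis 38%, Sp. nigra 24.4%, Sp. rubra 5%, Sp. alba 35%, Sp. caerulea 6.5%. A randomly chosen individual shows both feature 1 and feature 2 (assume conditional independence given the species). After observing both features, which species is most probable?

Prior × likelihood for each hypothesis:
  Sp. viridis: 0.476 × 0.318 × 0.38 = 0.05751984
  Sp. nigra: 0.218 × 0.26 × 0.244 = 0.01382992
  Sp. rubra: 0.058 × 0.105 × 0.05 = 0.0003045
  Sp. alba: 0.117 × 0.01 × 0.35 = 0.0004095
  Sp. caerulea: 0.131 × 0.155 × 0.065 = 0.001319825
Sum = 0.073383585.
Largest term belongs to Sp. viridis, so Sp. viridis is most probable.

Sp. viridis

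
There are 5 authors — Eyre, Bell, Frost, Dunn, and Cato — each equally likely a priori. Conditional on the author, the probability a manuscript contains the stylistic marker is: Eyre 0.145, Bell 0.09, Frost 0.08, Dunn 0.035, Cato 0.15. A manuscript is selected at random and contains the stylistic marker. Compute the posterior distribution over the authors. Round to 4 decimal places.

Eyre 0.2900, Bell 0.1800, Frost 0.1600, Dunn 0.0700, Cato 0.3000

Since the prior is uniform, the posterior is proportional to the likelihood:
  Eyre: 0.145
  Bell: 0.09
  Frost: 0.08
  Dunn: 0.035
  Cato: 0.15
Total = 0.5.
P(Eyre | marker) = 0.145/0.5 ≈ 0.2900
P(Bell | marker) = 0.09/0.5 ≈ 0.1800
P(Frost | marker) = 0.08/0.5 ≈ 0.1600
P(Dunn | marker) = 0.035/0.5 ≈ 0.0700
P(Cato | marker) = 0.15/0.5 ≈ 0.3000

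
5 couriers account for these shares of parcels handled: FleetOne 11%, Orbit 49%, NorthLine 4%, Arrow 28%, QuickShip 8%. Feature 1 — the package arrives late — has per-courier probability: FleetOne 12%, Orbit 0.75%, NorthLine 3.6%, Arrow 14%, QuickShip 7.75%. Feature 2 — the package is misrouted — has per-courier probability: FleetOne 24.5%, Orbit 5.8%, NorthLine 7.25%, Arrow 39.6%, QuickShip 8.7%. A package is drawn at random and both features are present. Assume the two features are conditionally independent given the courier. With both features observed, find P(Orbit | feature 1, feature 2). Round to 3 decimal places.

Unnormalized posteriors (prior × likelihood):
  FleetOne: 0.11 × 0.12 × 0.245 = 0.003234
  Orbit: 0.49 × 0.0075 × 0.058 = 0.00021315
  NorthLine: 0.04 × 0.036 × 0.0725 = 0.0001044
  Arrow: 0.28 × 0.14 × 0.396 = 0.0155232
  QuickShip: 0.08 × 0.0775 × 0.087 = 0.0005394
Sum = 0.01961415.
P(Orbit | evidence) = 0.00021315 / 0.01961415 ≈ 0.011.

0.011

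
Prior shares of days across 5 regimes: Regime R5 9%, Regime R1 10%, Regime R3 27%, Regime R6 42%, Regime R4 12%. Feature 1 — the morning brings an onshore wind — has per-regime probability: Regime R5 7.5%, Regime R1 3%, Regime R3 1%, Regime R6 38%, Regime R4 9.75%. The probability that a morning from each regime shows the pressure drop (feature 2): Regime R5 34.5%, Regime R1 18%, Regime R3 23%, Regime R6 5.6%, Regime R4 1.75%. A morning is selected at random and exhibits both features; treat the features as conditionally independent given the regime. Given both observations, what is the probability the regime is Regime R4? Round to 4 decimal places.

Prior × likelihood for each hypothesis:
  Regime R5: 0.09 × 0.075 × 0.345 = 0.00232875
  Regime R1: 0.1 × 0.03 × 0.18 = 0.00054
  Regime R3: 0.27 × 0.01 × 0.23 = 0.000621
  Regime R6: 0.42 × 0.38 × 0.056 = 0.0089376
  Regime R4: 0.12 × 0.0975 × 0.0175 = 0.00020475
Sum = 0.0126321.
P(Regime R4 | evidence) = 0.00020475 / 0.0126321 ≈ 0.0162.

0.0162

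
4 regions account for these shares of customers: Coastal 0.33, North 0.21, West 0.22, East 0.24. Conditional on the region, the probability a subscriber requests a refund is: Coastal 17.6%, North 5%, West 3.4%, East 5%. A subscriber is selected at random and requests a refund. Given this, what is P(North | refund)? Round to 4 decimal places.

0.1192

Prior × likelihood for each hypothesis:
  Coastal: 0.33 × 0.176 = 0.05808
  North: 0.21 × 0.05 = 0.0105
  West: 0.22 × 0.034 = 0.00748
  East: 0.24 × 0.05 = 0.012
Total = 0.08806.
P(North | evidence) = 0.0105 / 0.08806 ≈ 0.1192.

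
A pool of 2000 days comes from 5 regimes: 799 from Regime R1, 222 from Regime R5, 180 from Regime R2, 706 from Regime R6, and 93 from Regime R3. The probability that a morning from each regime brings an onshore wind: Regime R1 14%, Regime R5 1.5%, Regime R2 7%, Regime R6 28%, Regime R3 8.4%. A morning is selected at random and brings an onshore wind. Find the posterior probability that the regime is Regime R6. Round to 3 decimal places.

0.593

Compute prior × likelihood for every hypothesis:
  Regime R1: 0.3995 × 0.14 = 0.05593
  Regime R5: 0.111 × 0.015 = 0.001665
  Regime R2: 0.09 × 0.07 = 0.0063
  Regime R6: 0.353 × 0.28 = 0.09884
  Regime R3: 0.0465 × 0.084 = 0.003906
Sum = 0.166641.
P(Regime R6 | evidence) = 0.09884 / 0.166641 ≈ 0.593.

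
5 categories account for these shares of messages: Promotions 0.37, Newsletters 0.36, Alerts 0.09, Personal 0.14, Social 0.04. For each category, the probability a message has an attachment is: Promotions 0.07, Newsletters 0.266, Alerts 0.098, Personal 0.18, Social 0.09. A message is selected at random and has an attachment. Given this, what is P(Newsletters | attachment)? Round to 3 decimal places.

0.601

Unnormalized posteriors (prior × likelihood):
  Promotions: 0.37 × 0.07 = 0.0259
  Newsletters: 0.36 × 0.266 = 0.09576
  Alerts: 0.09 × 0.098 = 0.00882
  Personal: 0.14 × 0.18 = 0.0252
  Social: 0.04 × 0.09 = 0.0036
Total = 0.15928.
P(Newsletters | evidence) = 0.09576 / 0.15928 ≈ 0.601.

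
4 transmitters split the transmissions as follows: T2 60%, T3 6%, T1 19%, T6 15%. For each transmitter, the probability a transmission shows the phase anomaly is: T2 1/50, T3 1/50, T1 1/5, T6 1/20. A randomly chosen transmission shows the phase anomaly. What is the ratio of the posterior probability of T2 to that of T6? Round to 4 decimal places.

By Bayes' rule, posterior ∝ prior × likelihood:
  T2: 0.6 × 0.02 = 0.012
  T3: 0.06 × 0.02 = 0.0012
  T1: 0.19 × 0.2 = 0.038
  T6: 0.15 × 0.05 = 0.0075
Total = 0.0587.
The ratio is 0.012 / 0.0075 (the normalizer cancels) = 1.6000.

1.6000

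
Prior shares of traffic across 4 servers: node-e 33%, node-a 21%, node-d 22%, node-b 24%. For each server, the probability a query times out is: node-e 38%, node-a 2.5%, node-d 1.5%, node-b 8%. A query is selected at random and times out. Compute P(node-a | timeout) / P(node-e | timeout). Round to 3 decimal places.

Compute prior × likelihood for every hypothesis:
  node-e: 0.33 × 0.38 = 0.1254
  node-a: 0.21 × 0.025 = 0.00525
  node-d: 0.22 × 0.015 = 0.0033
  node-b: 0.24 × 0.08 = 0.0192
Total = 0.15315.
The ratio is 0.00525 / 0.1254 (the normalizer cancels) = 0.042.

0.042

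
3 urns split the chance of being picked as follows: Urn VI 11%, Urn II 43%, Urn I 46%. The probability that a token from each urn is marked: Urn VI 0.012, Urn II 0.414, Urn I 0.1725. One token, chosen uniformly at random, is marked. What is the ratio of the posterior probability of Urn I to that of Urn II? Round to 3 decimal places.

Compute prior × likelihood for every hypothesis:
  Urn VI: 0.11 × 0.012 = 0.00132
  Urn II: 0.43 × 0.414 = 0.17802
  Urn I: 0.46 × 0.1725 = 0.07935
Sum = 0.25869.
The ratio is 0.07935 / 0.17802 (the normalizer cancels) = 0.446.

0.446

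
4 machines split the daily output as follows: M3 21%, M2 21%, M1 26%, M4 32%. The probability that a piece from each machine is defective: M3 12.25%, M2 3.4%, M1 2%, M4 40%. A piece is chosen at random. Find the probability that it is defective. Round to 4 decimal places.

Unnormalized posteriors (prior × likelihood):
  M3: 0.21 × 0.1225 = 0.025725
  M2: 0.21 × 0.034 = 0.00714
  M1: 0.26 × 0.02 = 0.0052
  M4: 0.32 × 0.4 = 0.128
P(defective) = 0.025725 + 0.00714 + 0.0052 + 0.128 = 0.166065 → 0.1661.

0.1661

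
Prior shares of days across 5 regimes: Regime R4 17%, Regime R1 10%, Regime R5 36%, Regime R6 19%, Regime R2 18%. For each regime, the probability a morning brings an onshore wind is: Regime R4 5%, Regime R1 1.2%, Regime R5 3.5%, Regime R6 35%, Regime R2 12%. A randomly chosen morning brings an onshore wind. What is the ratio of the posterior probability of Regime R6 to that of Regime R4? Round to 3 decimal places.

Unnormalized posteriors (prior × likelihood):
  Regime R4: 0.17 × 0.05 = 0.0085
  Regime R1: 0.1 × 0.012 = 0.0012
  Regime R5: 0.36 × 0.035 = 0.0126
  Regime R6: 0.19 × 0.35 = 0.0665
  Regime R2: 0.18 × 0.12 = 0.0216
Total = 0.1104.
The ratio is 0.0665 / 0.0085 (the normalizer cancels) = 7.824.

7.824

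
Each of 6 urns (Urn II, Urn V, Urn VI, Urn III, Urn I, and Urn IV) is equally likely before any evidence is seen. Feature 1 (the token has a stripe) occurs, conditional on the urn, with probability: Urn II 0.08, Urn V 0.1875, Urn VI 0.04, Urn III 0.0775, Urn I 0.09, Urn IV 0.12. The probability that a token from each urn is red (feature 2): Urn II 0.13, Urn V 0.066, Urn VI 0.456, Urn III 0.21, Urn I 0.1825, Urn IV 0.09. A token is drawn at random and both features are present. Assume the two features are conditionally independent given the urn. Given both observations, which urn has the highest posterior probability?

Urn VI

Since the prior is uniform, the posterior is proportional to the likelihood:
  Urn II: 0.08 × 0.13 = 0.0104
  Urn V: 0.1875 × 0.066 = 0.012375
  Urn VI: 0.04 × 0.456 = 0.01824
  Urn III: 0.0775 × 0.21 = 0.016275
  Urn I: 0.09 × 0.1825 = 0.016425
  Urn IV: 0.12 × 0.09 = 0.0108
Normalizing constant = 0.084515.
Largest term belongs to Urn VI, so Urn VI is most probable.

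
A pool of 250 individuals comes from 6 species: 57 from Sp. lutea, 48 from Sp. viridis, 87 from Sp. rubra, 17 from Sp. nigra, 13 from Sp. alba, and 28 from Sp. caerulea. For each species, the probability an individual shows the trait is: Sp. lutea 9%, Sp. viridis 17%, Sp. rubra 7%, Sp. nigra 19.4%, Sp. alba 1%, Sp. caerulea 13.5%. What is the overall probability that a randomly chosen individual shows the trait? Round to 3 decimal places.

0.106

Unnormalized posteriors (prior × likelihood):
  Sp. lutea: 0.228 × 0.09 = 0.02052
  Sp. viridis: 0.192 × 0.17 = 0.03264
  Sp. rubra: 0.348 × 0.07 = 0.02436
  Sp. nigra: 0.068 × 0.194 = 0.013192
  Sp. alba: 0.052 × 0.01 = 0.00052
  Sp. caerulea: 0.112 × 0.135 = 0.01512
P(trait) = 0.02052 + 0.03264 + 0.02436 + 0.013192 + 0.00052 + 0.01512 = 0.106352 → 0.106.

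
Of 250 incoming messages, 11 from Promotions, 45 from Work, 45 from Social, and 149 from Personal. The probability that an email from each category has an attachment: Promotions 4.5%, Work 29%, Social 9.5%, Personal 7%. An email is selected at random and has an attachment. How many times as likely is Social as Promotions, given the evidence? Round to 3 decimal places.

Prior × likelihood for each hypothesis:
  Promotions: 0.044 × 0.045 = 0.00198
  Work: 0.18 × 0.29 = 0.0522
  Social: 0.18 × 0.095 = 0.0171
  Personal: 0.596 × 0.07 = 0.04172
Normalizing constant = 0.113.
The ratio is 0.0171 / 0.00198 (the normalizer cancels) = 8.636.

8.636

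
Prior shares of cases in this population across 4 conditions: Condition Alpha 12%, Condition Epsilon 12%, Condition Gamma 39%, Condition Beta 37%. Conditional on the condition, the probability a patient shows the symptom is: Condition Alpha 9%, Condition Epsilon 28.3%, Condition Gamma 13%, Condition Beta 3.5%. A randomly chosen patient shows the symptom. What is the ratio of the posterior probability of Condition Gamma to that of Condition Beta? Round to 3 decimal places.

Prior × likelihood for each hypothesis:
  Condition Alpha: 0.12 × 0.09 = 0.0108
  Condition Epsilon: 0.12 × 0.283 = 0.03396
  Condition Gamma: 0.39 × 0.13 = 0.0507
  Condition Beta: 0.37 × 0.035 = 0.01295
Total = 0.10841.
The ratio is 0.0507 / 0.01295 (the normalizer cancels) = 3.915.

3.915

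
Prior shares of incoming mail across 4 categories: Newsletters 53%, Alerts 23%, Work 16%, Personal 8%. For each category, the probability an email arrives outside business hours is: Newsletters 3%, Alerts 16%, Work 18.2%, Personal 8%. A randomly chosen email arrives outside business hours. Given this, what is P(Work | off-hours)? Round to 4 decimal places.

Prior × likelihood for each hypothesis:
  Newsletters: 0.53 × 0.03 = 0.0159
  Alerts: 0.23 × 0.16 = 0.0368
  Work: 0.16 × 0.182 = 0.02912
  Personal: 0.08 × 0.08 = 0.0064
Sum = 0.08822.
P(Work | evidence) = 0.02912 / 0.08822 ≈ 0.3301.

0.3301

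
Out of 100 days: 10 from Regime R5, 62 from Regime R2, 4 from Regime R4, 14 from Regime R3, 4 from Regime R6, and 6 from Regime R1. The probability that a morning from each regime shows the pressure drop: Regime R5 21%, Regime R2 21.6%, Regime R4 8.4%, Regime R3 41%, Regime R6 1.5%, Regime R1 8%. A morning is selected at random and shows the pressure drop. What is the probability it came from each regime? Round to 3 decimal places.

By Bayes' rule, posterior ∝ prior × likelihood:
  Regime R5: 0.1 × 0.21 = 0.021
  Regime R2: 0.62 × 0.216 = 0.13392
  Regime R4: 0.04 × 0.084 = 0.00336
  Regime R3: 0.14 × 0.41 = 0.0574
  Regime R6: 0.04 × 0.015 = 0.0006
  Regime R1: 0.06 × 0.08 = 0.0048
Total = 0.22108.
P(Regime R5 | drop) = 0.021/0.22108 ≈ 0.095
P(Regime R2 | drop) = 0.13392/0.22108 ≈ 0.606
P(Regime R4 | drop) = 0.00336/0.22108 ≈ 0.015
P(Regime R3 | drop) = 0.0574/0.22108 ≈ 0.260
P(Regime R6 | drop) = 0.0006/0.22108 ≈ 0.003
P(Regime R1 | drop) = 0.0048/0.22108 ≈ 0.022

Regime R5 0.095, Regime R2 0.606, Regime R4 0.015, Regime R3 0.260, Regime R6 0.003, Regime R1 0.022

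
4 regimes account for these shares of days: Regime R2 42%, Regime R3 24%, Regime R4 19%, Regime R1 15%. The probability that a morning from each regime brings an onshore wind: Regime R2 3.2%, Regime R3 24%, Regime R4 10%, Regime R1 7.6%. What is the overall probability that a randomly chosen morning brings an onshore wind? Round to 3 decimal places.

0.101

Prior × likelihood for each hypothesis:
  Regime R2: 0.42 × 0.032 = 0.01344
  Regime R3: 0.24 × 0.24 = 0.0576
  Regime R4: 0.19 × 0.1 = 0.019
  Regime R1: 0.15 × 0.076 = 0.0114
P(onshore) = 0.01344 + 0.0576 + 0.019 + 0.0114 = 0.10144 → 0.101.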